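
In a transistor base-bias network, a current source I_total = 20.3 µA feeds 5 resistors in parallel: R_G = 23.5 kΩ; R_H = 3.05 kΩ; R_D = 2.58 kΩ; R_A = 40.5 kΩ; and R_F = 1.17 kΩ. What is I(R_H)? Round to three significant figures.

I ≈ 4.06 µA

ΣG = 1/23.5 + 1/3.05 + 1/2.58 + 1/40.5 + 1/1.17 = 1.637.
Current divider: I(R_H) = I_total · G_k/ΣG = 20.3 × (0.3279/1.637) = 20.3 × 0.2002 = 4.065 µA.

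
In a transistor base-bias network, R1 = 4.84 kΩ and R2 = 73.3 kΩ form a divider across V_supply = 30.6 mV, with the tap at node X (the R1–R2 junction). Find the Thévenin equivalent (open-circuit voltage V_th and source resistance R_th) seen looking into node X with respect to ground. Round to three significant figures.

V_th is the unloaded tap voltage: V_supply · R2/(R1+R2) = 30.6 × 0.9381 = 28.70 mV.
With V_supply suppressed (replaced by a short), R_th = R1 ‖ R2 = (4.840 × 73.3)/(4.840 + 73.3) = 4.540 kΩ.

V_th ≈ 28.7 mV, R_th ≈ 4.54 kΩ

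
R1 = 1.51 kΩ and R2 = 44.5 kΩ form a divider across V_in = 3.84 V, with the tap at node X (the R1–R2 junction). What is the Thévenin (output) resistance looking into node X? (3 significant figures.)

Looking into X with the source shorted: R_th = R1·R2/(R1+R2) = 1.510 × 44.5/46.01 = 1.460 kΩ.

R_th ≈ 1.46 kΩ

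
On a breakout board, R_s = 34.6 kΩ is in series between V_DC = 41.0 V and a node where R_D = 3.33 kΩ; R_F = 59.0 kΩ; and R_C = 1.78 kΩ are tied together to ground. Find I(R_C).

I ≈ 0.733 mA

Parallel bank: R_p = 1/(1/3.33 + 1/59.0 + 1/1.78) = 1.138 kΩ.
V_A = 41.0 × 1.138/35.74 = 1.305 V.
Branch current I = V_A/R_C = 1.305/1.78 = 0.7332 mA.
(Check via current divider: I_total = 1.147 mA; share G_k/ΣG = 0.6391 → same result.)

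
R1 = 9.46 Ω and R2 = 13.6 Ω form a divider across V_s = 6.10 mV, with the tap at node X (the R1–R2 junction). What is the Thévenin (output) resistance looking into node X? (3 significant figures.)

R_th ≈ 5.58 Ω

Looking into X with the source shorted: R_th = R1·R2/(R1+R2) = 9.460 × 13.6/23.06 = 5.579 Ω.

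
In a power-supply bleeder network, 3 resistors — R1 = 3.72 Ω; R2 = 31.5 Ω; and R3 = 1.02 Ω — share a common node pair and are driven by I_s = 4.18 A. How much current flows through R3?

I ≈ 3.20 A

Total conductance ΣG = 1/3.72 + 1/31.5 + 1/1.02 = 1.281 (units of 1/Ω).
By the current-divider rule, I = I_s · G_k/ΣG = 4.18 × 0.7654 = 3.199 A.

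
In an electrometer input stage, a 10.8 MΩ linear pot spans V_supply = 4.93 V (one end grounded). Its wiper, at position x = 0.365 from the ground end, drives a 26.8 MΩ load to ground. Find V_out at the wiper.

Lower segment x·R_p = 3.942 MΩ; upper segment (1−x)·R_p = 6.858 MΩ.
R_L loads the lower segment: effective lower R = 3.437 MΩ.
Then V_out = V_supply · 3.437/(6.858 + 3.437) = 1.646 V.

V_out ≈ 1.65 V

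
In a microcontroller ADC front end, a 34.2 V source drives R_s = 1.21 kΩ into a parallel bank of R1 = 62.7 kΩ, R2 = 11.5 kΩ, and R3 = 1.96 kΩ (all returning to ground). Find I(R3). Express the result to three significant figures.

I ≈ 10.0 mA

Parallel bank: R_p = 1/(1/62.7 + 1/11.5 + 1/1.96) = 1.631 kΩ.
V_A = 34.2 × 1.631/2.841 = 19.63 V.
I(R3) = V_A / R3 = 19.63/1.96 = 10.02 mA.
(Equivalently: I_total = 12.04 mA, then current-divider fraction G_k/ΣG = 0.8322.)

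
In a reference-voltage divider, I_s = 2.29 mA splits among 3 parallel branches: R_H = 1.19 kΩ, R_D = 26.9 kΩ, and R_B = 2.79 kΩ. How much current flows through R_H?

I ≈ 1.56 mA

Total conductance ΣG = 1/1.19 + 1/26.9 + 1/2.79 = 1.236 (units of 1/kΩ).
By the current-divider rule, I = I_s · G_k/ΣG = 2.29 × 0.6799 = 1.557 mA.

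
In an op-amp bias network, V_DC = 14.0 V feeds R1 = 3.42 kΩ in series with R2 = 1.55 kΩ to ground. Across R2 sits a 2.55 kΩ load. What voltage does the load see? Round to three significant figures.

First combine the lower leg with the load: R2 ‖ R_L = 0.9640 kΩ.
Voltage divider with the loaded lower leg: V_out = 14.0 × 0.9640/(3.42 + 0.9640) = 14.0 × 0.2199 = 3.079 V.

V_out ≈ 3.08 V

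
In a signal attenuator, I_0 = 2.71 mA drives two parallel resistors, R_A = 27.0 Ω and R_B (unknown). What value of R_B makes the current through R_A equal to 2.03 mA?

The fraction through R_A equals R_B/(R_A+R_B).
With f = 0.7491, R_B = R_A · f/(1−f) = 27.0 × 2.985 = 80.60 Ω.

R_B ≈ 80.6 Ω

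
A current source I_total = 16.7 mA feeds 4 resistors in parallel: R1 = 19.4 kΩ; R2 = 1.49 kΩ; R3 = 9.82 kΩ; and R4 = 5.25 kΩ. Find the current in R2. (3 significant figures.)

I ≈ 11.0 mA

Total conductance ΣG = 1/19.4 + 1/1.49 + 1/9.82 + 1/5.25 = 1.015 (units of 1/kΩ).
By the current-divider rule, I = I_total · G_k/ΣG = 16.7 × 0.6612 = 11.04 mA.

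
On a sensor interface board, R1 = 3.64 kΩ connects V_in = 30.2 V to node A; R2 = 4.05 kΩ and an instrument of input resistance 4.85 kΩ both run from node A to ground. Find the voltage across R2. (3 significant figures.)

First combine the lower leg with the load: R2 ‖ R_L = 2.207 kΩ.
Voltage divider with the loaded lower leg: V_out = 30.2 × 2.207/(3.64 + 2.207) = 30.2 × 0.3775 = 11.40 V.

V_out ≈ 11.4 V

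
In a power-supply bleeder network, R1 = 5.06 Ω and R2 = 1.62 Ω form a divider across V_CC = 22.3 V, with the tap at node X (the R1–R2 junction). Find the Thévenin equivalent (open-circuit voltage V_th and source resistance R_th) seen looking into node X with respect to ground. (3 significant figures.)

Open-circuit (no load on X): V_th = V_CC · R2/(R1 + R2) = 22.3 × 1.62/(5.060 + 1.62) = 5.408 V.
Zeroing V_CC shorts the top of R1 to ground, so R_th = R1 ‖ R2 = 1.227 Ω.

V_th ≈ 5.41 V, R_th ≈ 1.23 Ω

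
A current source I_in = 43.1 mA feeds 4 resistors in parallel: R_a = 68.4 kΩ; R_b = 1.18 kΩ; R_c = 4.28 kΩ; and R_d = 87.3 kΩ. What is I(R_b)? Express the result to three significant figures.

ΣG = 1/68.4 + 1/1.18 + 1/4.28 + 1/87.3 = 1.107.
By the current-divider rule, I = I_in · G_k/ΣG = 43.1 × 0.7654 = 32.99 mA.

I ≈ 33.0 mA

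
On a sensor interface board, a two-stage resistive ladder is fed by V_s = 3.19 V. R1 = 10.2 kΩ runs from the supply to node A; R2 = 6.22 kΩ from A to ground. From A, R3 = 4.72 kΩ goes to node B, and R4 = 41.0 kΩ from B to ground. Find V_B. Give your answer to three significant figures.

Node A sees R2 in parallel with the series input of stage 2, R3 + R4 = 45.72 kΩ.
R2 ‖ (R3+R4) = 5.475 kΩ.
So V_A = 3.19 × 0.3493 = 1.114 V.
V_B = V_A × 0.8968 = 0.9992 V.

V_B ≈ 0.999 V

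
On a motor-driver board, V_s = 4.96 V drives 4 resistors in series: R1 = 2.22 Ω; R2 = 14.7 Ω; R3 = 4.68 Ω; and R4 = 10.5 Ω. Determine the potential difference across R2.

Total series resistance ΣR = 2.22 + 14.7 + 4.68 + 10.5 = 32.10 Ω.
V = V_s · R/ΣR = 4.96 × 0.4579 = 2.271 V.

V ≈ 2.27 V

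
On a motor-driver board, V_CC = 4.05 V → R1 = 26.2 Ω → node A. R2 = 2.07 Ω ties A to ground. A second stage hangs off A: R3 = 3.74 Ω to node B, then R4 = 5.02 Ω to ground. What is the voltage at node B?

V_B ≈ 0.139 V

The second stage (R3 + R4 = 8.760 Ω) loads node A in parallel with R2.
R2 ‖ (R3+R4) = 1.674 Ω.
So V_A = 4.05 × 0.06007 = 0.2433 V.
Stage 2 is unloaded, so V_B = V_A · R4/(R3+R4) = 0.2433 × 5.02/8.760 = 0.1394 V.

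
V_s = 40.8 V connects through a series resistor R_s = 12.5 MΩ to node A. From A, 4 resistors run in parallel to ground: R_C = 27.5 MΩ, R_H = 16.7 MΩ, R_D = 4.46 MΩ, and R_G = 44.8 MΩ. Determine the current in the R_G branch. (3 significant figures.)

I ≈ 0.172 µA

Combine the parallel branches: R_p = (1/27.5 + 1/16.7 + 1/4.46 + 1/44.8)⁻¹ = 2.917 MΩ.
V_A by voltage divider: V_A = 40.8 × 2.917/(12.5 + 2.917) = 7.720 V.
Branch current I = V_A/R_G = 7.720/44.8 = 0.1723 µA.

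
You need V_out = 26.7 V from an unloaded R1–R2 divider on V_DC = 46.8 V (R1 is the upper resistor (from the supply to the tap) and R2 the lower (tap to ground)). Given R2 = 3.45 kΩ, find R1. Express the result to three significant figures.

The divider ratio is R2/(R1+R2) = 26.7/46.8 = 0.5705.
So R1 = R2 · (V_DC/V_out − 1) = 3.45 × (46.8/26.7 − 1) = 3.45 × 0.7528 = 2.597 kΩ.

R1 ≈ 2.60 kΩ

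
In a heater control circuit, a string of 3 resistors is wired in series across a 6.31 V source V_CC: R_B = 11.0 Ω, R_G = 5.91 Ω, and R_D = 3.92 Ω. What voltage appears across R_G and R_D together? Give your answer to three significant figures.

V ≈ 2.98 V

Series total: ΣR = 11.0 + 5.91 + 3.92 = 20.83 Ω.
R_{R_G..R_D} = 5.91 + 3.92 = 9.830 Ω.
V = V_CC · R/ΣR = 6.31 × 0.4719 = 2.978 V.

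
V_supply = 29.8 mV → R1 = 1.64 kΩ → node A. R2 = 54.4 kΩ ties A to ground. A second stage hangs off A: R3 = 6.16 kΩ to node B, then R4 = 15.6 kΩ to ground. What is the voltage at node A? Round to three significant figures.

V_A ≈ 27.0 mV

The second stage (R3 + R4 = 21.76 kΩ) loads node A in parallel with R2.
R2 ‖ (R3+R4) = 15.54 kΩ.
First divider: V_A = V_supply · 15.54/(1.64 + 15.54) = 26.96 mV.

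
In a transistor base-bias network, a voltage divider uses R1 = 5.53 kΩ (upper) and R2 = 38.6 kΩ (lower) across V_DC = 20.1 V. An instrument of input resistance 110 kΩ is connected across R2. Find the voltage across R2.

V_out ≈ 16.8 V

First combine the lower leg with the load: R2 ‖ R_L = 28.57 kΩ.
Voltage divider with the loaded lower leg: V_out = 20.1 × 28.57/(5.53 + 28.57) = 20.1 × 0.8378 = 16.84 V.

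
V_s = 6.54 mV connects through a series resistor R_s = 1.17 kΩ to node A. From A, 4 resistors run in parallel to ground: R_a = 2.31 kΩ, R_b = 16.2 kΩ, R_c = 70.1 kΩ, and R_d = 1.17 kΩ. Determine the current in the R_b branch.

I ≈ 0.156 µA

Combine the parallel branches: R_p = (1/2.31 + 1/16.2 + 1/70.1 + 1/1.17)⁻¹ = 0.7334 kΩ.
Node voltage V_A = V_s · R_p/(R_s + R_p) = 6.54 × 0.3853 = 2.520 mV.
Branch current I = V_A/R_b = 2.520/16.2 = 0.1555 µA.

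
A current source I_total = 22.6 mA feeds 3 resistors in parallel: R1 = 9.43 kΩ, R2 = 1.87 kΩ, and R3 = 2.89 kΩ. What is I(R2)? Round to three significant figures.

I ≈ 12.2 mA

Conductances: ΣG = 1/9.43 + 1/1.87 + 1/2.89 = 0.9868 (1/kΩ).
By the current-divider rule, I = I_total · G_k/ΣG = 22.6 × 0.5419 = 12.25 mA.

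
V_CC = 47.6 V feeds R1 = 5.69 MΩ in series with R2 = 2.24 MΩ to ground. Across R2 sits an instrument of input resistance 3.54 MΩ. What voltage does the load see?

V_out ≈ 9.25 V

First combine the lower leg with the load: R2 ‖ R_L = 1.372 MΩ.
Voltage divider with the loaded lower leg: V_out = 47.6 × 1.372/(5.69 + 1.372) = 47.6 × 0.1943 = 9.247 V.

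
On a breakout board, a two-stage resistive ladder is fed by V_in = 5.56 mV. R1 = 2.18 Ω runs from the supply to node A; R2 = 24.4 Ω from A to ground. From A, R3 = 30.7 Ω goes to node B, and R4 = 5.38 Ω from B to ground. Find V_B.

V_B ≈ 0.721 mV

Looking into the second stage from A: R3 + R4 = 36.08 Ω appears in parallel with R2.
R2 ‖ (R3+R4) = 14.56 Ω.
First divider: V_A = V_in · 14.56/(2.18 + 14.56) = 4.836 mV.
Then the unloaded second divider: V_B = V_A × R4/(R3+R4) = 4.836 × 0.1491 = 0.7211 mV.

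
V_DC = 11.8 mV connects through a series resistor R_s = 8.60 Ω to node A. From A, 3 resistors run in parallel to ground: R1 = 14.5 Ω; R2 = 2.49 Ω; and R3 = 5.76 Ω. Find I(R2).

Equivalent of the parallel group: R_p = 1.552 Ω.
V_A by voltage divider: V_A = 11.8 × 1.552/(8.60 + 1.552) = 1.804 mV.
Branch current I = V_A/R2 = 1.804/2.49 = 0.7246 mA.

I ≈ 0.725 mA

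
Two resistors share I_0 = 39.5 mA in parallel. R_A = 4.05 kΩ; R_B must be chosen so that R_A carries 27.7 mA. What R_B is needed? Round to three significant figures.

R_B ≈ 9.51 kΩ

In a two-way split, I_A/I_0 = R_B/(R_A + R_B).
With f = 0.7013, R_B = R_A · f/(1−f) = 4.05 × 2.347 = 9.507 kΩ.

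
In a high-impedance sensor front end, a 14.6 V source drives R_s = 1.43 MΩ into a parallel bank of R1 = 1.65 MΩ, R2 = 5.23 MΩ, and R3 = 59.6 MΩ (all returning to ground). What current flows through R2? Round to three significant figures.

I ≈ 1.29 µA

Equivalent of the parallel group: R_p = 1.228 MΩ.
V_A = 14.6 × 1.228/2.658 = 6.747 V.
Branch current I = V_A/R2 = 6.747/5.23 = 1.290 µA.
(Check via current divider: I_total = 5.492 µA; share G_k/ΣG = 0.2349 → same result.)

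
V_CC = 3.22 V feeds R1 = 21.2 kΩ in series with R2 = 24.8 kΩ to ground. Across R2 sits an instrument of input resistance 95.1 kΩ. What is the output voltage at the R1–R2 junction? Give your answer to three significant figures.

V_out ≈ 1.55 V

The load sits in parallel with R2, giving an effective lower resistance R2' = R2·R_L/(R2+R_L) = 19.67 kΩ.
Voltage divider with the loaded lower leg: V_out = 3.22 × 19.67/(21.2 + 19.67) = 3.22 × 0.4813 = 1.550 V.
(Unloaded it would be 1.74 V; the load pulls it down.)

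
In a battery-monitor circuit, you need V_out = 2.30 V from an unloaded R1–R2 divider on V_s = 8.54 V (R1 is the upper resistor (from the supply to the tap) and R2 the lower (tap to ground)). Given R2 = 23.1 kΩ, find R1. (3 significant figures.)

V_out/V_s = R2/(R1+R2) = 0.2693.
So R1 = R2 · (V_s/V_out − 1) = 23.1 × (8.54/2.30 − 1) = 23.1 × 2.713 = 62.67 kΩ.

R1 ≈ 62.7 kΩ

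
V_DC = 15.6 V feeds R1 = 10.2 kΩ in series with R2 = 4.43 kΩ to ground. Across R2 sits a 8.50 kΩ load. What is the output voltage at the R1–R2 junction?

First combine the lower leg with the load: R2 ‖ R_L = 2.912 kΩ.
Voltage divider with the loaded lower leg: V_out = 15.6 × 2.912/(10.2 + 2.912) = 15.6 × 0.2221 = 3.465 V.

V_out ≈ 3.46 V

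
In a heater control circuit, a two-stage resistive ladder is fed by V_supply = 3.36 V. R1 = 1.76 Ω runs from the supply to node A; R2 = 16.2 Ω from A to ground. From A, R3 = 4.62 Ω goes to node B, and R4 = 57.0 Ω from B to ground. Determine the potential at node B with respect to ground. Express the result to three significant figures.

V_B ≈ 2.73 V

The second stage (R3 + R4 = 61.62 Ω) loads node A in parallel with R2.
R2 ‖ (R3+R4) = 12.83 Ω.
V_A = 3.36 × 12.83/(1.76 + 12.83) = 2.955 V.
V_B = V_A × 0.9250 = 2.733 V.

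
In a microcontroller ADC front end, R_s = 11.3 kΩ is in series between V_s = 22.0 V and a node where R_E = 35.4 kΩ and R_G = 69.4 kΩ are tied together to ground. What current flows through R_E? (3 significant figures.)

Combine the parallel branches: R_p = (1/35.4 + 1/69.4)⁻¹ = 23.44 kΩ.
V_A = 22.0 × 23.44/34.74 = 14.84 V.
Branch current I = V_A/R_E = 14.84/35.4 = 0.4193 mA.

I ≈ 0.419 mA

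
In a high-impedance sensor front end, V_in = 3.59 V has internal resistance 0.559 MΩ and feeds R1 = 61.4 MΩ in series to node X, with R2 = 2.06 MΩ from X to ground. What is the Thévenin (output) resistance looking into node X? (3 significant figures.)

R_th ≈ 1.99 MΩ

R1' = 0.559 + 61.4 = 61.96 MΩ (source resistance + R1).
With V_in suppressed (replaced by a short), R_th = R1' ‖ R2 = (61.96 × 2.06)/(61.96 + 2.06) = 1.994 MΩ.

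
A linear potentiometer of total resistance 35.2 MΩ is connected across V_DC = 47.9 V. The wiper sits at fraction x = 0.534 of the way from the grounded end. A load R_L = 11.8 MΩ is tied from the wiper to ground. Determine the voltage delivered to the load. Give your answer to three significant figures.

V_out ≈ 14.7 V

Lower segment x·R_p = 18.80 MΩ; upper segment (1−x)·R_p = 16.40 MΩ.
(x·R_p) ‖ R_L = 7.249 MΩ.
Loaded-divider output: V_out = 47.9 × 0.3065 = 14.68 V.
(Unloaded: V_out = x·V_DC = 25.6 V.)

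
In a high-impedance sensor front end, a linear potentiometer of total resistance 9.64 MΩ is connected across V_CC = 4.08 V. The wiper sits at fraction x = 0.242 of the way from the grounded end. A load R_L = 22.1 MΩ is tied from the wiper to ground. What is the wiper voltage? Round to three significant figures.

Lower segment x·R_p = 2.333 MΩ; upper segment (1−x)·R_p = 7.307 MΩ.
Lower segment in parallel with the load: 2.333 ‖ 22.1 = 2.110 MΩ.
V_out = 4.08 × 2.110/(7.307 + 2.110) = 0.9142 V.
(Unloaded: V_out = x·V_CC = 0.987 V.)

V_out ≈ 0.914 V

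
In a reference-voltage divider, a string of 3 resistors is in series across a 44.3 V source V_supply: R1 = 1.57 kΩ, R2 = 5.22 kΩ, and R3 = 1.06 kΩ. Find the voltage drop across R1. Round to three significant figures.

Total series resistance ΣR = 1.57 + 5.22 + 1.06 = 7.850 kΩ.
Voltage divider: V = V_supply · (1.570 / 7.850) = 44.3 × 0.2000 = 8.860 V.

V ≈ 8.86 V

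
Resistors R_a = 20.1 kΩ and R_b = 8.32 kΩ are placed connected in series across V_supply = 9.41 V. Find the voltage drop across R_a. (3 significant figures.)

Series total: ΣR = 20.1 + 8.32 = 28.42 kΩ.
By the voltage-divider rule, V = 9.41 × 20.10/28.42 = 6.655 V.

V ≈ 6.66 V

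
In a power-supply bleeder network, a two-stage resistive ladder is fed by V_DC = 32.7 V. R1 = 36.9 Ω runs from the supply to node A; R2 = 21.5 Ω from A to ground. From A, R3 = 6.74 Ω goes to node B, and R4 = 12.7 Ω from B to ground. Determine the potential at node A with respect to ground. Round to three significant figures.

V_A ≈ 7.09 V

Node A sees R2 in parallel with the series input of stage 2, R3 + R4 = 19.44 Ω.
R2 ‖ (R3+R4) = 10.21 Ω.
So V_A = 32.7 × 0.2167 = 7.086 V.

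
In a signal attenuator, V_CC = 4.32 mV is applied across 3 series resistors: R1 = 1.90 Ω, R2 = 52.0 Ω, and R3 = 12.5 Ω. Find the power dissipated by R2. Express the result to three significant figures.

ΣR = 66.40 Ω → I = 4.32/66.40 = 0.06506 mA.
P(R2) = I²·R2 = (0.06506)² × 52.0 = 0.2201 µW.

P ≈ 0.220 µW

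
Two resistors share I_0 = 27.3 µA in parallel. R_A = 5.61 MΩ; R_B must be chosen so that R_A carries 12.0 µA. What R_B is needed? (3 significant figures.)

Two-branch current divider: I_A = I_0 · R_B/(R_A + R_B).
With f = 0.4396, R_B = R_A · f/(1−f) = 5.61 × 0.7843 = 4.400 MΩ.

R_B ≈ 4.40 MΩ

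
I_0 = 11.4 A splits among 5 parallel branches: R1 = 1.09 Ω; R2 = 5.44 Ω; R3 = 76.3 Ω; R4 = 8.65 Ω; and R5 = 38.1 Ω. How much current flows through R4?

Conductances: ΣG = 1/1.09 + 1/5.44 + 1/76.3 + 1/8.65 + 1/38.1 = 1.256 (1/Ω).
Current divider: I(R4) = I_0 · G_k/ΣG = 11.4 × (0.1156/1.256) = 11.4 × 0.09203 = 1.049 A.

I ≈ 1.05 A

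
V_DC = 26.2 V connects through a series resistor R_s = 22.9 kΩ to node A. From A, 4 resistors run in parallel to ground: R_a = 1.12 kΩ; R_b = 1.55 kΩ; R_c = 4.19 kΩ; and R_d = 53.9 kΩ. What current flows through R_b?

Equivalent of the parallel group: R_p = 0.5570 kΩ.
V_A by voltage divider: V_A = 26.2 × 0.5570/(22.9 + 0.5570) = 0.6222 V.
Branch current I = V_A/R_b = 0.6222/1.55 = 0.4014 mA.

I ≈ 0.401 mA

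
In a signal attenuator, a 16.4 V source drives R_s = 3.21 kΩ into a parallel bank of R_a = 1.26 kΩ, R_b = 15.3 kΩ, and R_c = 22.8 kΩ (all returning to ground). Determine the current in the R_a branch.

I ≈ 3.34 mA

Equivalent of the parallel group: R_p = 1.108 kΩ.
Node voltage V_A = V_DC · R_p/(R_s + R_p) = 16.4 × 0.2565 = 4.207 V.
I(R_a) = V_A / R_a = 4.207/1.26 = 3.339 mA.
(Check via current divider: I_total = 3.798 mA; share G_k/ΣG = 0.8790 → same result.)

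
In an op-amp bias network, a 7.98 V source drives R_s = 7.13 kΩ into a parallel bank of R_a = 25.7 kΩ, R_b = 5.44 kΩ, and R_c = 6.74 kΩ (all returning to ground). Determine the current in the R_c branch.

I ≈ 0.325 mA

Parallel bank: R_p = 1/(1/25.7 + 1/5.44 + 1/6.74) = 2.695 kΩ.
V_A = 7.98 × 2.695/9.825 = 2.189 V.
I(R_c) = V_A / R_c = 2.189/6.74 = 0.3247 mA.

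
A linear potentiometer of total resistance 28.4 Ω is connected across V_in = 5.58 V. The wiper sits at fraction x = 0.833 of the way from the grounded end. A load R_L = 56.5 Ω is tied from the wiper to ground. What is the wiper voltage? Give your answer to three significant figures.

Lower segment x·R_p = 23.66 Ω; upper segment (1−x)·R_p = 4.743 Ω.
Lower segment in parallel with the load: 23.66 ‖ 56.5 = 16.68 Ω.
Then V_out = V_in · 16.68/(4.743 + 16.68) = 4.344 V.

V_out ≈ 4.34 V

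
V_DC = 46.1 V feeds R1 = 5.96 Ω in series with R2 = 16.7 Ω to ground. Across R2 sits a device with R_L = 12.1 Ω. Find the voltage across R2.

R2 ‖ R_L = (16.7 × 12.1)/(16.7 + 12.1) = 7.016 Ω.
Now apply the divider: V_out = 46.1 × 0.5407 = 24.93 V.

V_out ≈ 24.9 V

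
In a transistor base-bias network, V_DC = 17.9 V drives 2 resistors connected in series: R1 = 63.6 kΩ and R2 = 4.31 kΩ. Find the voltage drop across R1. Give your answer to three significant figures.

Series total: ΣR = 63.6 + 4.31 = 67.91 kΩ.
By the voltage-divider rule, V = 17.9 × 63.60/67.91 = 16.76 V.

V ≈ 16.8 V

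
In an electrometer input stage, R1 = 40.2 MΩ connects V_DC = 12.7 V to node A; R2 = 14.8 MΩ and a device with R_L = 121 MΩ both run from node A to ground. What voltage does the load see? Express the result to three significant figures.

V_out ≈ 3.14 V

R2 ‖ R_L = (14.8 × 121)/(14.8 + 121) = 13.19 MΩ.
Now apply the divider: V_out = 12.7 × 0.2470 = 3.137 V.
(Unloaded it would be 3.42 V; the load pulls it down.)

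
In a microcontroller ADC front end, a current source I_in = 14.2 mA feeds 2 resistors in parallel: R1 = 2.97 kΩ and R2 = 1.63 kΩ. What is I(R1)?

I ≈ 5.03 mA

For two parallel branches, I_k = I_in · (other R)/(sum of R).
So I = 14.2 × 1.63/4.600 = 5.032 mA.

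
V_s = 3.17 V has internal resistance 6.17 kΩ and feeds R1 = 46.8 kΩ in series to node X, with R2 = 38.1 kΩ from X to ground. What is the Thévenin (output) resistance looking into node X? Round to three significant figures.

R1' = 6.17 + 46.8 = 52.97 kΩ (source resistance + R1).
With V_s suppressed (replaced by a short), R_th = R1' ‖ R2 = (52.97 × 38.1)/(52.97 + 38.1) = 22.16 kΩ.

R_th ≈ 22.2 kΩ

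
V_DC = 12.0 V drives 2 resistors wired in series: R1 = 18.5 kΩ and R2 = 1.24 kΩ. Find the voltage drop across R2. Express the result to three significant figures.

Series total: ΣR = 18.5 + 1.24 = 19.74 kΩ.
V = V_DC · R/ΣR = 12.0 × 0.06282 = 0.7538 V.

V ≈ 0.754 V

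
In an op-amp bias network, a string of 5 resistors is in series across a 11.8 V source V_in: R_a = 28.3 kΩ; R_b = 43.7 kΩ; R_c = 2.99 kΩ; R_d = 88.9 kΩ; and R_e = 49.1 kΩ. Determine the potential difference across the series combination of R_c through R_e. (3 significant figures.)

V ≈ 7.81 V

ΣR = 28.3 + 43.7 + 2.99 + 88.9 + 49.1 = 213.0 kΩ.
R_{R_c..R_e} = 2.99 + 88.9 + 49.1 = 141.0 kΩ.
By the voltage-divider rule, V = 11.8 × 141.0/213.0 = 7.811 V.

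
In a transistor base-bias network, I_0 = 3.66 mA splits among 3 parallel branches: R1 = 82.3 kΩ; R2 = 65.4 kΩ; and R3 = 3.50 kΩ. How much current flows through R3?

I ≈ 3.34 mA

Conductances: ΣG = 1/82.3 + 1/65.4 + 1/3.50 = 0.3132 (1/kΩ).
Current divider: I(R3) = I_0 · G_k/ΣG = 3.66 × (0.2857/0.3132) = 3.66 × 0.9124 = 3.339 mA.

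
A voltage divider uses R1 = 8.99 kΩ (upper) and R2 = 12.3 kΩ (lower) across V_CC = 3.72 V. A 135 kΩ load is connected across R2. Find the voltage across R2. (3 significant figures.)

V_out ≈ 2.07 V

First combine the lower leg with the load: R2 ‖ R_L = 11.27 kΩ.
Then V_out = V_CC · R2'/(R1 + R2') = 3.72 × 11.27/20.26 = 2.070 V.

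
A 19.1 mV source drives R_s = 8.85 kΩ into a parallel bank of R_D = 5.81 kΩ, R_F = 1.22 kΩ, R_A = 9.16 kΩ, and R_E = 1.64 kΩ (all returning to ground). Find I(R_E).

I ≈ 0.722 µA

Combine the parallel branches: R_p = (1/5.81 + 1/1.22 + 1/9.16 + 1/1.64)⁻¹ = 0.5846 kΩ.
Node voltage V_A = V_s · R_p/(R_s + R_p) = 19.1 × 0.06196 = 1.183 mV.
I(R_E) = V_A / R_E = 1.183/1.64 = 0.7216 µA.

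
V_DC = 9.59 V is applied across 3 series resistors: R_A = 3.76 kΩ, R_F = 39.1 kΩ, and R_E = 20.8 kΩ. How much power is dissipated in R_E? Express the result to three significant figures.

The common current is I = 9.59/63.66 = 0.1506 mA.
P(R_E) = I²·R_E = (0.1506)² × 20.8 = 0.4720 mW.

P ≈ 0.472 mW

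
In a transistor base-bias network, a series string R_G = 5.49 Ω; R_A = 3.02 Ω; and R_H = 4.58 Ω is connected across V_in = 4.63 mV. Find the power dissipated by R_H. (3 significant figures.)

The common current is I = 4.63/13.09 = 0.3537 mA.
P = I²R = 0.1251 × 4.58 = 0.5730 µW.

P ≈ 0.573 µW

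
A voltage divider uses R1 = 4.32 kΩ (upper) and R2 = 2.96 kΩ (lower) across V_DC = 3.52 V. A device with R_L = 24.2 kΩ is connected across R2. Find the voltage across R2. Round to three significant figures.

R2 ‖ R_L = (2.96 × 24.2)/(2.96 + 24.2) = 2.637 kΩ.
Then V_out = V_DC · R2'/(R1 + R2') = 3.52 × 2.637/6.957 = 1.334 V.

V_out ≈ 1.33 V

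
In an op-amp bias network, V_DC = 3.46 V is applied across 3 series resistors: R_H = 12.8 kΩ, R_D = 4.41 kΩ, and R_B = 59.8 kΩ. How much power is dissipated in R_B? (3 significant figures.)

P ≈ 0.121 mW

The common current is I = 3.46/77.01 = 0.04493 mA.
P(R_B) = I²·R_B = (0.04493)² × 59.8 = 0.1207 mW.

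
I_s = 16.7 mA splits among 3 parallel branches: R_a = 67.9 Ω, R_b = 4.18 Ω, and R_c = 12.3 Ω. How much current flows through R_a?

I ≈ 0.734 mA

Total conductance ΣG = 1/67.9 + 1/4.18 + 1/12.3 = 0.3353 (units of 1/Ω).
By the current-divider rule, I = I_s · G_k/ΣG = 16.7 × 0.04393 = 0.7336 mA.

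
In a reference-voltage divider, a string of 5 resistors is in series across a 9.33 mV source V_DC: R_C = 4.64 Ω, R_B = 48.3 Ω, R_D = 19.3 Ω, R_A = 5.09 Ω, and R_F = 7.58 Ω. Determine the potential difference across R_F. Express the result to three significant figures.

Series total: ΣR = 4.64 + 48.3 + 19.3 + 5.09 + 7.58 = 84.91 Ω.
Voltage divider: V = V_DC · (7.580 / 84.91) = 9.33 × 0.08927 = 0.8329 mV.

V ≈ 0.833 mV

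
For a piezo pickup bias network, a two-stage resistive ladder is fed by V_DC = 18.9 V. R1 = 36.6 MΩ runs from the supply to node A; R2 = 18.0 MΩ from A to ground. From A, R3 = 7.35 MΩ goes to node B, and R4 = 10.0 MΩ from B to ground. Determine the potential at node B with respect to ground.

V_B ≈ 2.12 V

Node A sees R2 in parallel with the series input of stage 2, R3 + R4 = 17.35 MΩ.
R2 ‖ (R3+R4) = 8.835 MΩ.
So V_A = 18.9 × 0.1944 = 3.675 V.
Stage 2 is unloaded, so V_B = V_A · R4/(R3+R4) = 3.675 × 10.0/17.35 = 2.118 V.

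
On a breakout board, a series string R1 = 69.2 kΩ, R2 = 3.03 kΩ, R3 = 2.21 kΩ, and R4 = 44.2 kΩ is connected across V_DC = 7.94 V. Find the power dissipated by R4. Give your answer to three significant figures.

Series current I = V_DC/ΣR = 7.94/118.6 = 0.06693 mA.
P = I²R = 0.004479 × 44.2 = 0.1980 mW.

P ≈ 0.198 mW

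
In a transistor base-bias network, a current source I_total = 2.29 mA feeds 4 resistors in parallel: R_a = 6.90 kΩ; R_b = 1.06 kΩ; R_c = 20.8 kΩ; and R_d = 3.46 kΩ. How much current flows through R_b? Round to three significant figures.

I ≈ 1.52 mA

Total conductance ΣG = 1/6.90 + 1/1.06 + 1/20.8 + 1/3.46 = 1.425 (units of 1/kΩ).
Current divider: I(R_b) = I_total · G_k/ΣG = 2.29 × (0.9434/1.425) = 2.29 × 0.6618 = 1.516 mA.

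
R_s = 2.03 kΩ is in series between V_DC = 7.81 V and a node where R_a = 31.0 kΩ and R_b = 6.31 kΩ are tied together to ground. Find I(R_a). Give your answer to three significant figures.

I ≈ 0.182 mA

Combine the parallel branches: R_p = (1/31.0 + 1/6.31)⁻¹ = 5.243 kΩ.
Node voltage V_A = V_DC · R_p/(R_s + R_p) = 7.81 × 0.7209 = 5.630 V.
Branch current I = V_A/R_a = 5.630/31.0 = 0.1816 mA.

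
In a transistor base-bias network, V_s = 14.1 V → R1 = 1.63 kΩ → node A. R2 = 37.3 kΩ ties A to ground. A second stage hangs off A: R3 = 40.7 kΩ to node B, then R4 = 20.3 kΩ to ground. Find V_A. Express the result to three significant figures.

V_A ≈ 13.2 V

The second stage (R3 + R4 = 61.00 kΩ) loads node A in parallel with R2.
R2 ‖ (R3+R4) = 23.15 kΩ.
So V_A = 14.1 × 0.9342 = 13.17 V.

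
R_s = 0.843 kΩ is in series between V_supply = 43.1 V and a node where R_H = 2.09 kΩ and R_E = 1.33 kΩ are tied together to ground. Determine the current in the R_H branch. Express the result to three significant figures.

I ≈ 10.1 mA

Equivalent of the parallel group: R_p = 0.8128 kΩ.
Node voltage V_A = V_supply · R_p/(R_s + R_p) = 43.1 × 0.4909 = 21.16 V.
Branch current I = V_A/R_H = 21.16/2.09 = 10.12 mA.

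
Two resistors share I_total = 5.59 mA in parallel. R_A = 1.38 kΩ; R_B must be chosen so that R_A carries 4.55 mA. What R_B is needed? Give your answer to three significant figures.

R_B ≈ 6.04 kΩ

In a two-way split, I_A/I_total = R_B/(R_A + R_B).
4.55/5.59 = R_B/(R_A + R_B) → R_B = R_A · (0.8140)/(1 − 0.8140) = 1.38 × 4.375 = 6.037 kΩ.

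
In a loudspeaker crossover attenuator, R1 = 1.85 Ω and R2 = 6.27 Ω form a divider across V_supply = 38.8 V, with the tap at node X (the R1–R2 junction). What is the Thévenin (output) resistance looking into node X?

R_th ≈ 1.43 Ω

Looking into X with the source shorted: R_th = R1·R2/(R1+R2) = 1.850 × 6.27/8.120 = 1.429 Ω.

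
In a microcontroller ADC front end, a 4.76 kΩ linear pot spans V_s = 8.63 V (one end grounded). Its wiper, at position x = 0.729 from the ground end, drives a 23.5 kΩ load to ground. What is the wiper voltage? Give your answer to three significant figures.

Split the track: R_lower = x·R_p = 3.470 kΩ, R_upper = (1−x)·R_p = 1.290 kΩ.
(x·R_p) ‖ R_L = 3.024 kΩ.
V_out = 8.63 × 3.024/(1.290 + 3.024) = 6.049 V.

V_out ≈ 6.05 V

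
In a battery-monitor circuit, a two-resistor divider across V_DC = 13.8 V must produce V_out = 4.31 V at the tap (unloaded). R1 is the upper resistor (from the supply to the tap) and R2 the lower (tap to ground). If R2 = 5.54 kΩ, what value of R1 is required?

R1 ≈ 12.2 kΩ

Required fraction k = V_out/V_DC = 0.3123.
R1 = R2·(1/k − 1) = 5.54 × 2.202 = 12.20 kΩ.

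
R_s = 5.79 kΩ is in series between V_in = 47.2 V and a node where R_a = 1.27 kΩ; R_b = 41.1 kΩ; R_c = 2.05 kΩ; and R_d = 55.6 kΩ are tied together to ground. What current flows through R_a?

I ≈ 4.31 mA

Combine the parallel branches: R_p = (1/1.27 + 1/41.1 + 1/2.05 + 1/55.6)⁻¹ = 0.7590 kΩ.
Node voltage V_A = V_in · R_p/(R_s + R_p) = 47.2 × 0.1159 = 5.470 V.
Branch current I = V_A/R_a = 5.470/1.27 = 4.307 mA.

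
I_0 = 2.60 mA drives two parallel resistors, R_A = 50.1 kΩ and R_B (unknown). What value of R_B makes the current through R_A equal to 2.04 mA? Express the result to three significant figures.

Two-branch current divider: I_A = I_0 · R_B/(R_A + R_B).
With f = 0.7846, R_B = R_A · f/(1−f) = 50.1 × 3.643 = 182.5 kΩ.

R_B ≈ 183 kΩ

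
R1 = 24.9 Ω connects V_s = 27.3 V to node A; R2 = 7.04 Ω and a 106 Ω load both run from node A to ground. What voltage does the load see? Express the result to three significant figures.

V_out ≈ 5.72 V

First combine the lower leg with the load: R2 ‖ R_L = 6.602 Ω.
Voltage divider with the loaded lower leg: V_out = 27.3 × 6.602/(24.9 + 6.602) = 27.3 × 0.2096 = 5.721 V.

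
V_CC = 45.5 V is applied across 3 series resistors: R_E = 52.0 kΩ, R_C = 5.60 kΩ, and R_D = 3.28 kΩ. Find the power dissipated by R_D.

P ≈ 1.83 mW

Series current I = V_CC/ΣR = 45.5/60.88 = 0.7474 mA.
P(R_D) = I²·R_D = (0.7474)² × 3.28 = 1.832 mW.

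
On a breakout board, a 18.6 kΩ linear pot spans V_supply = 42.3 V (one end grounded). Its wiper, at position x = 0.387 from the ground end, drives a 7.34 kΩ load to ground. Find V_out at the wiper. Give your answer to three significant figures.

V_out ≈ 10.2 V

Lower segment x·R_p = 7.198 kΩ; upper segment (1−x)·R_p = 11.40 kΩ.
Lower segment in parallel with the load: 7.198 ‖ 7.34 = 3.634 kΩ.
V_out = 42.3 × 3.634/(11.40 + 3.634) = 10.22 V.
(Unloaded: V_out = x·V_supply = 16.4 V.)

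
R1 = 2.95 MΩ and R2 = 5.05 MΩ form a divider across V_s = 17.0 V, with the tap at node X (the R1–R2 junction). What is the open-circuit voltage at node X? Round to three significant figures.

V_th ≈ 10.7 V

Open-circuit (no load on X): V_th = V_s · R2/(R1 + R2) = 17.0 × 5.05/(2.950 + 5.05) = 10.73 V.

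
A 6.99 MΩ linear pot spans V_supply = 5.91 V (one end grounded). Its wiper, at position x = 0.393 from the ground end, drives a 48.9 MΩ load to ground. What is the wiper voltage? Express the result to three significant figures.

V_out ≈ 2.25 V

The pot divides into 4.243 MΩ above the wiper and 2.747 MΩ below.
R_L loads the lower segment: effective lower R = 2.601 MΩ.
Then V_out = V_supply · 2.601/(4.243 + 2.601) = 2.246 V.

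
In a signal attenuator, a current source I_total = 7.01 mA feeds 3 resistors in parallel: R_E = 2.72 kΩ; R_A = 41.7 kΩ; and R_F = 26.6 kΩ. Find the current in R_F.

ΣG = 1/2.72 + 1/41.7 + 1/26.6 = 0.4292.
Current divider: I(R_F) = I_total · G_k/ΣG = 7.01 × (0.03759/0.4292) = 7.01 × 0.08759 = 0.6140 mA.

I ≈ 0.614 mA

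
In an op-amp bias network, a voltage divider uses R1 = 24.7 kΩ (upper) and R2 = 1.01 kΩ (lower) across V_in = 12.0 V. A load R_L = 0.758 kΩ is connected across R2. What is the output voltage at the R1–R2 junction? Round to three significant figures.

V_out ≈ 0.207 V

The load sits in parallel with R2, giving an effective lower resistance R2' = R2·R_L/(R2+R_L) = 0.4330 kΩ.
Then V_out = V_in · R2'/(R1 + R2') = 12.0 × 0.4330/25.13 = 0.2067 V.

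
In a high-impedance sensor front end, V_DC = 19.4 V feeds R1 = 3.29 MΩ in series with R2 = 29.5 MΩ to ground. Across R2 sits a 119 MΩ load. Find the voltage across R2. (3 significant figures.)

V_out ≈ 17.0 V

The load sits in parallel with R2, giving an effective lower resistance R2' = R2·R_L/(R2+R_L) = 23.64 MΩ.
Voltage divider with the loaded lower leg: V_out = 19.4 × 23.64/(3.29 + 23.64) = 19.4 × 0.8778 = 17.03 V.
(Unloaded it would be 17.5 V; the load pulls it down.)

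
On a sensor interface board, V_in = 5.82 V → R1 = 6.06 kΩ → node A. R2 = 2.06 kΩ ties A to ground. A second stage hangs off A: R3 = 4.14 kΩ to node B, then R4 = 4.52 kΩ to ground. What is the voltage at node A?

The second stage (R3 + R4 = 8.660 kΩ) loads node A in parallel with R2.
R2 ‖ (R3+R4) = 1.664 kΩ.
So V_A = 5.82 × 0.2154 = 1.254 V.

V_A ≈ 1.25 V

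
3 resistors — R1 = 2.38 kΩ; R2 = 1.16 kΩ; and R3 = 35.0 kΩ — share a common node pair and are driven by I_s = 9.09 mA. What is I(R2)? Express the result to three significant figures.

ΣG = 1/2.38 + 1/1.16 + 1/35.0 = 1.311.
R2 takes the fraction G_k/ΣG = 0.8621/1.311 = 0.6577, so I = 9.09 × 0.6577 = 5.978 mA.

I ≈ 5.98 mA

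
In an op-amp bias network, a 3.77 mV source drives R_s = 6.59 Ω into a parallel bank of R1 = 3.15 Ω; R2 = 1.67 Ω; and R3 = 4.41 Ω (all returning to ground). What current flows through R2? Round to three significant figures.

Combine the parallel branches: R_p = (1/3.15 + 1/1.67 + 1/4.41)⁻¹ = 0.8749 Ω.
V_A = 3.77 × 0.8749/7.465 = 0.4418 mV.
Branch current I = V_A/R2 = 0.4418/1.67 = 0.2646 mA.

I ≈ 0.265 mA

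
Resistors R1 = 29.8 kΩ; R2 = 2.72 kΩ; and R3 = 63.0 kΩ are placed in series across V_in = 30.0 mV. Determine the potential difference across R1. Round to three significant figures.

Series total: ΣR = 29.8 + 2.72 + 63.0 = 95.52 kΩ.
By the voltage-divider rule, V = 30.0 × 29.80/95.52 = 9.359 mV.

V ≈ 9.36 mV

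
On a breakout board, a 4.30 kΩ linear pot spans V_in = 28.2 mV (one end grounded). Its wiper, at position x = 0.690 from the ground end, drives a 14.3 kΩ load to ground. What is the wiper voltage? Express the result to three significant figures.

Lower segment x·R_p = 2.967 kΩ; upper segment (1−x)·R_p = 1.333 kΩ.
(x·R_p) ‖ R_L = 2.457 kΩ.
V_out = 28.2 × 2.457/(1.333 + 2.457) = 18.28 mV.

V_out ≈ 18.3 mV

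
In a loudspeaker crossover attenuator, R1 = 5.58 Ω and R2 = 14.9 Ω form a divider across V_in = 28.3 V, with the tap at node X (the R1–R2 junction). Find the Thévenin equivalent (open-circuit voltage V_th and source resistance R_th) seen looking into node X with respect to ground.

V_th ≈ 20.6 V, R_th ≈ 4.06 Ω

With X open, the divider is unloaded: V_th = 28.3 × 14.9/20.48 = 20.59 V.
Looking into X with the source shorted: R_th = R1·R2/(R1+R2) = 5.580 × 14.9/20.48 = 4.060 Ω.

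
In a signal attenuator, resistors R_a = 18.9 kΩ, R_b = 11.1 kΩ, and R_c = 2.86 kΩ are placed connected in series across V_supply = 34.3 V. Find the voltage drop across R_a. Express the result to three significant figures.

Total series resistance ΣR = 18.9 + 11.1 + 2.86 = 32.86 kΩ.
V = V_supply · R/ΣR = 34.3 × 0.5752 = 19.73 V.

V ≈ 19.7 V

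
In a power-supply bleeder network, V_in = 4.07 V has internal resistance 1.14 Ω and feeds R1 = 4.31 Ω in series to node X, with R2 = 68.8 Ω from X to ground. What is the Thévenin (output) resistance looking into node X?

R_th ≈ 5.05 Ω

R1' = 1.14 + 4.31 = 5.450 Ω (source resistance + R1).
Zeroing V_in shorts the top of R1' to ground, so R_th = R1' ‖ R2 = 5.050 Ω.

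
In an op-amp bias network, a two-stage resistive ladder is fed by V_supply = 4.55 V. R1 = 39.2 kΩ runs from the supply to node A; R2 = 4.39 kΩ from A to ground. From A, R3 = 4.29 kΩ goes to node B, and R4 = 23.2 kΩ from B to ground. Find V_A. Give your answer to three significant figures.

V_A ≈ 0.401 V

The second stage (R3 + R4 = 27.49 kΩ) loads node A in parallel with R2.
Effective lower resistance at A: R2 ‖ 27.49 = 3.785 kΩ.
First divider: V_A = V_supply · 3.785/(39.2 + 3.785) = 0.4007 V.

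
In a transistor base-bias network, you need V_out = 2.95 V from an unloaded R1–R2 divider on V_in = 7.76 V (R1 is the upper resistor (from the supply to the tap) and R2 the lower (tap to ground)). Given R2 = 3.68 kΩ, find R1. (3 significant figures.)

R1 ≈ 6.00 kΩ

V_out/V_in = R2/(R1+R2) = 0.3802.
Rearranging, R1 = R2·(1−k)/k = 3.68 × 1.631 = 6.000 kΩ.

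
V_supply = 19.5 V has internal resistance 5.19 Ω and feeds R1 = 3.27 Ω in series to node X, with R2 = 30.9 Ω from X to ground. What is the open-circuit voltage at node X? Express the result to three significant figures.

V_th ≈ 15.3 V

R1' = 5.19 + 3.27 = 8.460 Ω (source resistance + R1).
With X open, the divider is unloaded: V_th = 19.5 × 30.9/39.36 = 15.31 V.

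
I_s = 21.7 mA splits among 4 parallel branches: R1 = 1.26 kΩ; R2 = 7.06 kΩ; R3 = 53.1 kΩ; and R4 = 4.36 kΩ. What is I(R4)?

I ≈ 4.21 mA

Conductances: ΣG = 1/1.26 + 1/7.06 + 1/53.1 + 1/4.36 = 1.183 (1/kΩ).
R4 takes the fraction G_k/ΣG = 0.2294/1.183 = 0.1938, so I = 21.7 × 0.1938 = 4.205 mA.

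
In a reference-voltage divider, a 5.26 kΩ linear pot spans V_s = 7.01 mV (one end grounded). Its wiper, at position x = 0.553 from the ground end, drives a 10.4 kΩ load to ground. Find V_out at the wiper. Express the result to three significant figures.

Lower segment x·R_p = 2.909 kΩ; upper segment (1−x)·R_p = 2.351 kΩ.
(x·R_p) ‖ R_L = 2.273 kΩ.
V_out = 7.01 × 2.273/(2.351 + 2.273) = 3.446 mV.

V_out ≈ 3.45 mV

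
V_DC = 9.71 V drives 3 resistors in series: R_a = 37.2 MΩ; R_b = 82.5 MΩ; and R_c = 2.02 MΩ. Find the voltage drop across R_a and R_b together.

ΣR = 37.2 + 82.5 + 2.02 = 121.7 MΩ.
R_{R_a..R_b} = 37.2 + 82.5 = 119.7 MΩ.
By the voltage-divider rule, V = 9.71 × 119.7/121.7 = 9.549 V.

V ≈ 9.55 V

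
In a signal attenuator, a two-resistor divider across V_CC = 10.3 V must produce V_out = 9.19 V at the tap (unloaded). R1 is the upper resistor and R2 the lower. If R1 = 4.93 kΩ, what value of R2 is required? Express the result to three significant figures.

The divider ratio is R2/(R1+R2) = 9.19/10.3 = 0.8922.
So R2 = R1 · V_out/(V_CC − V_out) = 4.93 × 9.19/(10.3 − 9.19) = 4.93 × 8.279 = 40.82 kΩ.

R2 ≈ 40.8 kΩ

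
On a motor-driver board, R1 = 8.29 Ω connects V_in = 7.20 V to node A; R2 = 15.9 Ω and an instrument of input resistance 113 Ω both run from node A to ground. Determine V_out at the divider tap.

R2 ‖ R_L = (15.9 × 113)/(15.9 + 113) = 13.94 Ω.
Then V_out = V_in · R2'/(R1 + R2') = 7.20 × 13.94/22.23 = 4.515 V.
(Unloaded it would be 4.73 V; the load pulls it down.)

V_out ≈ 4.51 V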